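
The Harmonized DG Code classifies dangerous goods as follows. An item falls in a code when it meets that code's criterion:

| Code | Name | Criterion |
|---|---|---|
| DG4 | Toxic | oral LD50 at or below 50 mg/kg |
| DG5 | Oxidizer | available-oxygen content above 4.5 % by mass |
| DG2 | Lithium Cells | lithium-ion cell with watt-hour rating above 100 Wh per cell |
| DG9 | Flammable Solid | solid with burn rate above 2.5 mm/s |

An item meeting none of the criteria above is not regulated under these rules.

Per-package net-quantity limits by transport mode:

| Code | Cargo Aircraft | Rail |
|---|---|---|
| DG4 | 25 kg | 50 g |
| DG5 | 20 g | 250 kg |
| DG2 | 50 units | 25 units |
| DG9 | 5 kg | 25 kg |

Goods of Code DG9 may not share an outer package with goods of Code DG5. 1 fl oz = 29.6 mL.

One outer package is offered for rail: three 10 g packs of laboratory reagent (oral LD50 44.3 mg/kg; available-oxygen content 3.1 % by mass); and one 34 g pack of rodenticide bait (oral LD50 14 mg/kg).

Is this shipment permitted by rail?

No

Oral LD50 44.3 mg/kg meets the Code DG4 criterion (Toxic), so the laboratory reagent is Code DG4.
The rodenticide bait has oral LD50 14 mg/kg, which is ≤ 50 mg/kg, so it is Code DG4 (Toxic).
Total Code DG4: (three 10 g packs = 30 g) + 34 g = 64 g.
64 g exceeds the rail limit of 50 g for Code DG4.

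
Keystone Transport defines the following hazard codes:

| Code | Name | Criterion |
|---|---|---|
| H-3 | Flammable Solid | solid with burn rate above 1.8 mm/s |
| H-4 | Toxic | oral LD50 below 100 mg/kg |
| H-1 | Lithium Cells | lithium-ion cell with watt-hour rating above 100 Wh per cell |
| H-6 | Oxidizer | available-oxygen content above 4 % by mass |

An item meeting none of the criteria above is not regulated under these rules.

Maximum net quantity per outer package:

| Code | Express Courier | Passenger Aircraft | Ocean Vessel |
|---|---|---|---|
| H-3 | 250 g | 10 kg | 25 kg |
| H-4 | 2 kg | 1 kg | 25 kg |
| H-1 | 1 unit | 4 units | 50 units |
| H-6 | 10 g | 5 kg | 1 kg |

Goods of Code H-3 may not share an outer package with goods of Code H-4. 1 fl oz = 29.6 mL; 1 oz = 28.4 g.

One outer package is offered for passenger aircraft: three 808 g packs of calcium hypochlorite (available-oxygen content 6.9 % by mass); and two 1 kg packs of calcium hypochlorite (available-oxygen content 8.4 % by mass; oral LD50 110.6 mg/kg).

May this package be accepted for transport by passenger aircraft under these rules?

The calcium hypochlorite has available-oxygen content 6.9 % by mass, which is > 4 % by mass, so it is Code H-6 (Oxidizer).
The calcium hypochlorite has available-oxygen content 8.4 % by mass, which is > 4 % by mass, so it is Code H-6 (Oxidizer).
Total Code H-6: (three 808 g packs = 2.424 kg) + (two 1 kg packs = 2 kg) = 4.424 kg.
That is within the Code H-6 passenger aircraft limit of 5 kg.

Yes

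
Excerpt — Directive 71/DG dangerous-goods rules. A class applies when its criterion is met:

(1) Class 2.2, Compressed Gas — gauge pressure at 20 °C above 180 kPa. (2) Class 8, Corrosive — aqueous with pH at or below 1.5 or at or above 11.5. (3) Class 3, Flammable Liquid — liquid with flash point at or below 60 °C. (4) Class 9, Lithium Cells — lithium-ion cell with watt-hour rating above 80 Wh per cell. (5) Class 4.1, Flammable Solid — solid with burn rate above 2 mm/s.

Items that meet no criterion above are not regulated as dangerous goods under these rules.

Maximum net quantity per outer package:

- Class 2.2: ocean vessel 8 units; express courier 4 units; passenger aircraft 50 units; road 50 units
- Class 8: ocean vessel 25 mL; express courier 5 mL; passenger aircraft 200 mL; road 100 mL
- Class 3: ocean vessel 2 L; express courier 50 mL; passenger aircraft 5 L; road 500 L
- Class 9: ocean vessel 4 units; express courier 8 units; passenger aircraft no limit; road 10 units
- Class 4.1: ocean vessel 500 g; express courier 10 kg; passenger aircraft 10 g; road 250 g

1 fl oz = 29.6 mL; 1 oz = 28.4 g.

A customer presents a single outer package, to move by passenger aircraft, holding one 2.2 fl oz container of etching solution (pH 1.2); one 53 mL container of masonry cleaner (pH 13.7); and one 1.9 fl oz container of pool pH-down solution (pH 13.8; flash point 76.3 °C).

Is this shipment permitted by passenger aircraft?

Yes

pH 1.2 meets the Class 8 criterion (Corrosive), so the etching solution is Class 8.
The masonry cleaner has pH 13.7, which is ≥ 11.5, so it is Class 8 (Corrosive).
The pool pH-down solution has pH 13.8, which is ≥ 11.5, so it is Class 8 (Corrosive).
Total Class 8: (one 2.2 fl oz container = 65.12 mL) + 53 mL + (one 1.9 fl oz container = 56.24 mL) = 174.36 mL.
That is within the Class 8 passenger aircraft limit of 200 mL.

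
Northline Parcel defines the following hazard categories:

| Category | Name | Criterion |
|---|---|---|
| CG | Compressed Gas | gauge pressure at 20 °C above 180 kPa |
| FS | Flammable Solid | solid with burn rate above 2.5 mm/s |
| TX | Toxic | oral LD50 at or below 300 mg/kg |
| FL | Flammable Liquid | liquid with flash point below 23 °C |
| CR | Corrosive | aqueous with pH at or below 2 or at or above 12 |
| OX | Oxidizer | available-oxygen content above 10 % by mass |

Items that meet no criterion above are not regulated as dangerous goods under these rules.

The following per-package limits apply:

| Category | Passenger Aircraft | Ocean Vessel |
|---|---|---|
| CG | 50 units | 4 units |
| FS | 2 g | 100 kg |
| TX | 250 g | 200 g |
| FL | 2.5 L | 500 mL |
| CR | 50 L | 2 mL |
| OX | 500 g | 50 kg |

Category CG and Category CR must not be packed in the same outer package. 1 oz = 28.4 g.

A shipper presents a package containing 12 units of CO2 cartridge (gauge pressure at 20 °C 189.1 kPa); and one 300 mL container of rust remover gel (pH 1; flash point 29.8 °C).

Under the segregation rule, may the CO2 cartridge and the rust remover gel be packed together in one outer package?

Gauge pressure at 20 °C 189.1 kPa meets the Category CG criterion (Compressed Gas), so the CO2 cartridge is Category CG.
pH 1 meets the Category CR criterion (Corrosive), so the rust remover gel is Category CR.
Category CG and Category CR may not share an outer package.

No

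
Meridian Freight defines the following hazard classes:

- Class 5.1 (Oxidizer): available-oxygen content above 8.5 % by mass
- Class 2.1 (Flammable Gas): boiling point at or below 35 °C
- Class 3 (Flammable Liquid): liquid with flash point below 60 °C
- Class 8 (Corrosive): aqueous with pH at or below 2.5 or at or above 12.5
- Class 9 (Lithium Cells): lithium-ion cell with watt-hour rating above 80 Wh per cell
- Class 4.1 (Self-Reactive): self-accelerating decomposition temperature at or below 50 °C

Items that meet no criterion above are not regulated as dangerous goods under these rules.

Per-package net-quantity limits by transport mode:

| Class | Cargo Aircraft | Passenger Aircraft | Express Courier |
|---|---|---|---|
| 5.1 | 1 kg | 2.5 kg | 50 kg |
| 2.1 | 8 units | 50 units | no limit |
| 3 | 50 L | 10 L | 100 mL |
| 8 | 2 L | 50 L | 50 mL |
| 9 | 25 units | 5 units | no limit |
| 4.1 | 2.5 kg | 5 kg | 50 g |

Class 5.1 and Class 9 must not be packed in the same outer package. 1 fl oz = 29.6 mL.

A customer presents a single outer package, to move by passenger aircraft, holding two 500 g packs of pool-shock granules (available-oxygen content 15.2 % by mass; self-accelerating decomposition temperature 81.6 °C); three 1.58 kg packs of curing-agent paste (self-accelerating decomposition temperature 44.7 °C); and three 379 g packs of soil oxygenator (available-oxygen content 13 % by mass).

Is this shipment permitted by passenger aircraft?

The pool-shock granules have available-oxygen content 15.2 % by mass, which is > 8.5 % by mass, so they are Class 5.1 (Oxidizer).
Curing-agent paste: self-accelerating decomposition temperature 44.7 °C ≤ 50 °C → Class 4.1 (Self-Reactive).
Available-oxygen content 13 % by mass meets the Class 5.1 criterion (Oxidizer), so the soil oxygenator is Class 5.1.
Class 5.1 net quantity: (two 500 g packs = 1 kg) + (three 379 g packs = 1.137 kg) = 2.137 kg.
2.137 kg is within the passenger aircraft limit of 2.5 kg for Class 5.1.
Class 4.1 quantity: three 1.58 kg packs = 4.74 kg.
4.74 kg ≤ 5 kg (passenger aircraft limit, Class 4.1) — within limit.
The segregation rule (Class 5.1 with Class 9) does not apply to Class 5.1 with Class 4.1.
Every hazard class is within its passenger aircraft limit and no segregation rule is violated.

Yes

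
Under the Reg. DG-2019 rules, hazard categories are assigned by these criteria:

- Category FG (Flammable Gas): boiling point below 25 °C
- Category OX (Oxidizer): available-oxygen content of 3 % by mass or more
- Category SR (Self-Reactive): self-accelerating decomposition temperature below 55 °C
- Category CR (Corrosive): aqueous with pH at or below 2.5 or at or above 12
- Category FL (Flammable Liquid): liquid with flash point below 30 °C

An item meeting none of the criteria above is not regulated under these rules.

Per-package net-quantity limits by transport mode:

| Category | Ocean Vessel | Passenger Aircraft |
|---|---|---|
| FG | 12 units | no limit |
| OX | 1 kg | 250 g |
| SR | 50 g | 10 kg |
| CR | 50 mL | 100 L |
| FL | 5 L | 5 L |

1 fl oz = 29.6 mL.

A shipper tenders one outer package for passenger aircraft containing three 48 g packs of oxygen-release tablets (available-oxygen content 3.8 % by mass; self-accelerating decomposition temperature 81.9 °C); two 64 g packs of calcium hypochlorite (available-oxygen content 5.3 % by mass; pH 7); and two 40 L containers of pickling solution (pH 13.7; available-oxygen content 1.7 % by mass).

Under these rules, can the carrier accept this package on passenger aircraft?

No

Oxygen-release tablets: available-oxygen content 3.8 % by mass ≥ 3 % by mass → Category OX (Oxidizer).
With available-oxygen content 5.3 % by mass (≥ 3 % by mass), the calcium hypochlorite falls in Category OX.
The pickling solution has pH 13.7, which is ≥ 12, so it is Category CR (Corrosive).
Category CR quantity: two 40 L containers = 80 L.
80 L ≤ 100 L (passenger aircraft limit, Category CR) — within limit.
Category OX net quantity: (three 48 g packs = 144 g) + (two 64 g packs = 128 g) = 272 g.
272 g exceeds the passenger aircraft limit of 250 g for Category OX.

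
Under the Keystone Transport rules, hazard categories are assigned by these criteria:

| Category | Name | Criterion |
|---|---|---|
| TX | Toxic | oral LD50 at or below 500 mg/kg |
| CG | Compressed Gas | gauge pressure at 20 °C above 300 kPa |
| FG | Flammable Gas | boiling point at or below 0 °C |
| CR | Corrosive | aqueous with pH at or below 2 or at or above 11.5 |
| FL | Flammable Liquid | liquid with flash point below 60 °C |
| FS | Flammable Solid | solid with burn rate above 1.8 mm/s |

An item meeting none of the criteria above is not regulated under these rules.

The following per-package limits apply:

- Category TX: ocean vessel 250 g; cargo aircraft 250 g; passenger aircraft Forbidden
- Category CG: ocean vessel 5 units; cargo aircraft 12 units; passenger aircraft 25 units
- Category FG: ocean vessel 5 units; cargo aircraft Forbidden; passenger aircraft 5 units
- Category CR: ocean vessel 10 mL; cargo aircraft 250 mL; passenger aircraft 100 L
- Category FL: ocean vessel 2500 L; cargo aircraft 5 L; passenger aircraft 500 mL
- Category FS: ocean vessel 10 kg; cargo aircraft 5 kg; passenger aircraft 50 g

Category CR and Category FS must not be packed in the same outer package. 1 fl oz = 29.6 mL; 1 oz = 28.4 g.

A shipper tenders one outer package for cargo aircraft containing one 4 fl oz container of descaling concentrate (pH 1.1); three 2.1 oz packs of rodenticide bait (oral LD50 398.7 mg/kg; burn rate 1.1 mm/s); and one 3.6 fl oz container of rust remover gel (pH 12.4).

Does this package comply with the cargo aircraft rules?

pH 1.1 meets the Category CR criterion (Corrosive), so the descaling concentrate is Category CR.
With oral LD50 398.7 mg/kg (≤ 500 mg/kg), the rodenticide bait falls in Category TX.
The rust remover gel has pH 12.4, which is ≥ 11.5, so it is Category CR (Corrosive).
Category CR net quantity: (one 4 fl oz container = 118.4 mL) + (one 3.6 fl oz container = 106.56 mL) = 224.96 mL.
224.96 mL is within the cargo aircraft limit of 250 mL for Category CR.
Category TX quantity: three 2.1 oz packs = 178.92 g.
That is within the Category TX cargo aircraft limit of 250 g.
The segregation rule (Category CR with Category FS) does not apply to Category CR with Category TX.
Every hazard category is within its cargo aircraft limit and no segregation rule is violated.

Yes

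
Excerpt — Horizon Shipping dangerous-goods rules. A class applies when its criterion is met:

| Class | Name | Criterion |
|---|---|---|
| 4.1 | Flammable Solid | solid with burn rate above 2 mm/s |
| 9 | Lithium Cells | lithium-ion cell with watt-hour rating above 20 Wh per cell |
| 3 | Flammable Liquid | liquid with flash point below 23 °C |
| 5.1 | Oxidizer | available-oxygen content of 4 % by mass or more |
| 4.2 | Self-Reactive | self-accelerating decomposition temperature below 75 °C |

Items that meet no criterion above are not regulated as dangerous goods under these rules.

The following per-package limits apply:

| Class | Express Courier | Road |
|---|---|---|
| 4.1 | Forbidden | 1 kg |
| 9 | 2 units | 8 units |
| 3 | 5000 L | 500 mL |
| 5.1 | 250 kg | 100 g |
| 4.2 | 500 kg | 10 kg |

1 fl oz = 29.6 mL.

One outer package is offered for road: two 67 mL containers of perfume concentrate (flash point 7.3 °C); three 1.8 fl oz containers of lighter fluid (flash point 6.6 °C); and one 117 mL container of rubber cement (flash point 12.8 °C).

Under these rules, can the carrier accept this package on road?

Flash point 7.3 °C meets the Class 3 criterion (Flammable Liquid), so the perfume concentrate is Class 3.
Lighter fluid: flash point 6.6 °C < 23 °C → Class 3 (Flammable Liquid).
The rubber cement has flash point 12.8 °C, which is < 23 °C, so it is Class 3 (Flammable Liquid).
Class 3 net quantity: (two 67 mL containers = 134 mL) + (three 1.8 fl oz containers = 159.84 mL) + 117 mL = 410.84 mL.
410.84 mL ≤ 500 mL (road limit, Class 3) — within limit.

Yes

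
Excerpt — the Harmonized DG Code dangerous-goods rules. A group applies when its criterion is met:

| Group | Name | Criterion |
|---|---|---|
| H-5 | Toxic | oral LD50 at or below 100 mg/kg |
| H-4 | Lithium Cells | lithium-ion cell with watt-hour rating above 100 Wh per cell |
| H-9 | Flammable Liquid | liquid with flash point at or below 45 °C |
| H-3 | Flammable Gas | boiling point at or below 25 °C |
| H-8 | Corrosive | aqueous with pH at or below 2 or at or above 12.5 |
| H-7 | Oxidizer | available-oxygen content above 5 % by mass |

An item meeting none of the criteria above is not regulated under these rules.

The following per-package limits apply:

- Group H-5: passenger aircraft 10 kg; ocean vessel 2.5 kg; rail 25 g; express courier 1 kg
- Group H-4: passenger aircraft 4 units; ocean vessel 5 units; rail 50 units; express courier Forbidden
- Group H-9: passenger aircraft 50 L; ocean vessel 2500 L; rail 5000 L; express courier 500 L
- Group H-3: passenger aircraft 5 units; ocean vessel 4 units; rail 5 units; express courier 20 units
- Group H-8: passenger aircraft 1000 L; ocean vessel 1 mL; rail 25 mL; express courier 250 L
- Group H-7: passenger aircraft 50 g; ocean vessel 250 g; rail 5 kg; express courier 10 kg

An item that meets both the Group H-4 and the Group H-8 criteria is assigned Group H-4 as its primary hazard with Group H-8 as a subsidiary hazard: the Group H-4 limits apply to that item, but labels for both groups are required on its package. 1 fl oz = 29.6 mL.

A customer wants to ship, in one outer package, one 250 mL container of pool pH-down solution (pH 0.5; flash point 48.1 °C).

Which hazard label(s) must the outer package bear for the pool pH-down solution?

Pool pH-down solution: pH 0.5 ≤ 2 → Group H-8 (Corrosive).
Only the Group H-8 label is required.

Group H-8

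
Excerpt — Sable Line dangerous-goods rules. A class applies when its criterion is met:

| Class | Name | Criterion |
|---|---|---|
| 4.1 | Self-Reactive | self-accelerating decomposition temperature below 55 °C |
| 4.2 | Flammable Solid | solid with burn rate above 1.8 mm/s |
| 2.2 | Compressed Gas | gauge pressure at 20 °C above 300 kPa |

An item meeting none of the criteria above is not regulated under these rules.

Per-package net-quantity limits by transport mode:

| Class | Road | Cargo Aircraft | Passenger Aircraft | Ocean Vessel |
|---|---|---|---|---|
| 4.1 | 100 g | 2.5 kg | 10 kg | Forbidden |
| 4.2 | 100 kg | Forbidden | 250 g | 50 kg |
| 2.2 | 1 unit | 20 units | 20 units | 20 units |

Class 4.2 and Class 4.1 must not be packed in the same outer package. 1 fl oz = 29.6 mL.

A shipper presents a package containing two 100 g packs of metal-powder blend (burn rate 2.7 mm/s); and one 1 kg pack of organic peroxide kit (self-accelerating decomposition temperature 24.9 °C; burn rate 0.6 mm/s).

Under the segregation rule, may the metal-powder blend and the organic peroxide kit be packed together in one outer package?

No

Metal-powder blend: burn rate 2.7 mm/s > 1.8 mm/s → Class 4.2 (Flammable Solid).
Organic peroxide kit: self-accelerating decomposition temperature 24.9 °C < 55 °C → Class 4.1 (Self-Reactive).
Class 4.2 and Class 4.1 may not share an outer package.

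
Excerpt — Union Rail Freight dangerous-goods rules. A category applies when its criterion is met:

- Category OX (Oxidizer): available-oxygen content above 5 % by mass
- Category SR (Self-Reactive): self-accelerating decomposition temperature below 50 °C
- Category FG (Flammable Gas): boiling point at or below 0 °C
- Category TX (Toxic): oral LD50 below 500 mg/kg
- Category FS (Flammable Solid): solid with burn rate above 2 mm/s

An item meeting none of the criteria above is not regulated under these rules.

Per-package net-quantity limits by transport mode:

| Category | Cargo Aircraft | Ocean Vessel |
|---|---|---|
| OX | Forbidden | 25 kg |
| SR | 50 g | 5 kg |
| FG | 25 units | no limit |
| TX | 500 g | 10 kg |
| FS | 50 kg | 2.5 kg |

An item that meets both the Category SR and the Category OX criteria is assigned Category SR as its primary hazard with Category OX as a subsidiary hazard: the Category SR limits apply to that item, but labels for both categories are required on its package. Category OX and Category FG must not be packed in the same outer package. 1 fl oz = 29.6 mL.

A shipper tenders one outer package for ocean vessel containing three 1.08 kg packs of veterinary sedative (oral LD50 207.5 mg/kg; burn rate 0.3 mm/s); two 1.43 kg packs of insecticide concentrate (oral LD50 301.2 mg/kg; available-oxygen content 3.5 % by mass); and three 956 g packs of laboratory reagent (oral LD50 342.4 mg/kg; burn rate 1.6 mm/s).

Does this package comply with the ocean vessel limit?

With oral LD50 207.5 mg/kg (< 500 mg/kg), the veterinary sedative falls in Category TX.
Oral LD50 301.2 mg/kg meets the Category TX criterion (Toxic), so the insecticide concentrate is Category TX.
Oral LD50 342.4 mg/kg meets the Category TX criterion (Toxic), so the laboratory reagent is Category TX.
Category TX net quantity: (three 1.08 kg packs = 3.24 kg) + (two 1.43 kg packs = 2.86 kg) + (three 956 g packs = 2.868 kg) = 8.968 kg.
8.968 kg is within the ocean vessel limit of 10 kg for Category TX.

Yes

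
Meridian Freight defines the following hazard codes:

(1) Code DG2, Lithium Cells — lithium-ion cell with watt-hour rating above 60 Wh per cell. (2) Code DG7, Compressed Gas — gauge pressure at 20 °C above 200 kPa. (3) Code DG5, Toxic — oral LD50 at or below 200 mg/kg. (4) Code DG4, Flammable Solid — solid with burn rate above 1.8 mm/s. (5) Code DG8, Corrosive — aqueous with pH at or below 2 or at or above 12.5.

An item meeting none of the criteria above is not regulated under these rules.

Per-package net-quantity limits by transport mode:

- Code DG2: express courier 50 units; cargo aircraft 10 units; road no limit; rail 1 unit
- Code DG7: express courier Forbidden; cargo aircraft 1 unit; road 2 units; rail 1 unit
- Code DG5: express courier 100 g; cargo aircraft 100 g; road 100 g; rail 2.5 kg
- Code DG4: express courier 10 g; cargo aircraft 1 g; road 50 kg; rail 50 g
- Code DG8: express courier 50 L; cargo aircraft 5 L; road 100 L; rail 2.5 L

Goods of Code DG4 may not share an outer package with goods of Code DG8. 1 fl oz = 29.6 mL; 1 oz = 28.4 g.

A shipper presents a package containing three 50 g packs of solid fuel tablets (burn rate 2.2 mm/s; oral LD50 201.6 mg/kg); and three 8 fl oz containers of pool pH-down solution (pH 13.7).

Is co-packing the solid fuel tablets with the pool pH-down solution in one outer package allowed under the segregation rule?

With burn rate 2.2 mm/s (> 1.8 mm/s), the solid fuel tablets fall in Code DG4.
pH 13.7 meets the Code DG8 criterion (Corrosive), so the pool pH-down solution is Code DG8.
Code DG4 and Code DG8 may not share an outer package.

No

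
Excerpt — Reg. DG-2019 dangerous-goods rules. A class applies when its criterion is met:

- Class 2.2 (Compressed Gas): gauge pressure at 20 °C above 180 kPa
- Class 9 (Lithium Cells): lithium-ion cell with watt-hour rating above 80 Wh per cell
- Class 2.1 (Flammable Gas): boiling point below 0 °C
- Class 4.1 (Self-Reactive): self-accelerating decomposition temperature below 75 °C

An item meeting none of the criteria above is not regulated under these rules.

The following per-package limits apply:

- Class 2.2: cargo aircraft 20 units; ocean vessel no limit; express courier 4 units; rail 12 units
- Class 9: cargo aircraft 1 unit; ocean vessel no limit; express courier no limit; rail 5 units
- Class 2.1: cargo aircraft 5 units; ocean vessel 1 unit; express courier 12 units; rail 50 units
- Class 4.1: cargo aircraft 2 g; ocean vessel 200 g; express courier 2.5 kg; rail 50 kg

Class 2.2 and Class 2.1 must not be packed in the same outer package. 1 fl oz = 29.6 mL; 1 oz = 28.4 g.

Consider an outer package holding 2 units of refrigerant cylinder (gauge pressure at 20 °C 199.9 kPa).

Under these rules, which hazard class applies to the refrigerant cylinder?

Class 2.2

The refrigerant cylinder has gauge pressure at 20 °C 199.9 kPa, which is > 180 kPa, so it is Class 2.2 (Compressed Gas).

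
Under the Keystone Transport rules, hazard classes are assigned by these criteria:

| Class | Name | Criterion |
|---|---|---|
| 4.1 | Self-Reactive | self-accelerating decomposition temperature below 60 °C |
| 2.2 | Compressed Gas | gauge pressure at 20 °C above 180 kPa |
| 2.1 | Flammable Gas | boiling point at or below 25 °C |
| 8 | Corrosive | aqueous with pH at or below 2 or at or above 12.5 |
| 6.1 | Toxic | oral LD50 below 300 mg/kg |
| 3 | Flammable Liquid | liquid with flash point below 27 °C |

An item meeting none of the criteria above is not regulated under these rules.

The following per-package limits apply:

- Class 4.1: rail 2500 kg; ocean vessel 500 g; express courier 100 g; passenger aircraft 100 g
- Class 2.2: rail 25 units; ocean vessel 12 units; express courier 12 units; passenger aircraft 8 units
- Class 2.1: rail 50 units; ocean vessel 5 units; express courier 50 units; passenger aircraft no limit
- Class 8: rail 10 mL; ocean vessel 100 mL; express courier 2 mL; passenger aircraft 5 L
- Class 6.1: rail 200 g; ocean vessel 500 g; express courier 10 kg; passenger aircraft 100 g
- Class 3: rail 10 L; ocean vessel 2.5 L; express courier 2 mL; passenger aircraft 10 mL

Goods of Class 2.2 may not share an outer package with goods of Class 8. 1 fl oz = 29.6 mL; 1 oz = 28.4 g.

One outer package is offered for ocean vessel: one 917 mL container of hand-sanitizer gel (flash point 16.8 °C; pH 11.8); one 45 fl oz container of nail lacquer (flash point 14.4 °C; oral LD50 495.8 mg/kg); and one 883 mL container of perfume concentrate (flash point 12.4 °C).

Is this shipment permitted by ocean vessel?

Flash point 16.8 °C meets the Class 3 criterion (Flammable Liquid), so the hand-sanitizer gel is Class 3.
The nail lacquer has flash point 14.4 °C, which is < 27 °C, so it is Class 3 (Flammable Liquid).
With flash point 12.4 °C (< 27 °C), the perfume concentrate falls in Class 3.
Total Class 3: 917 mL + (one 45 fl oz container = 1.332 L) + 883 mL = 3.132 L.
3.132 L > 2.5 L (ocean vessel limit, Class 3) — over the limit.

No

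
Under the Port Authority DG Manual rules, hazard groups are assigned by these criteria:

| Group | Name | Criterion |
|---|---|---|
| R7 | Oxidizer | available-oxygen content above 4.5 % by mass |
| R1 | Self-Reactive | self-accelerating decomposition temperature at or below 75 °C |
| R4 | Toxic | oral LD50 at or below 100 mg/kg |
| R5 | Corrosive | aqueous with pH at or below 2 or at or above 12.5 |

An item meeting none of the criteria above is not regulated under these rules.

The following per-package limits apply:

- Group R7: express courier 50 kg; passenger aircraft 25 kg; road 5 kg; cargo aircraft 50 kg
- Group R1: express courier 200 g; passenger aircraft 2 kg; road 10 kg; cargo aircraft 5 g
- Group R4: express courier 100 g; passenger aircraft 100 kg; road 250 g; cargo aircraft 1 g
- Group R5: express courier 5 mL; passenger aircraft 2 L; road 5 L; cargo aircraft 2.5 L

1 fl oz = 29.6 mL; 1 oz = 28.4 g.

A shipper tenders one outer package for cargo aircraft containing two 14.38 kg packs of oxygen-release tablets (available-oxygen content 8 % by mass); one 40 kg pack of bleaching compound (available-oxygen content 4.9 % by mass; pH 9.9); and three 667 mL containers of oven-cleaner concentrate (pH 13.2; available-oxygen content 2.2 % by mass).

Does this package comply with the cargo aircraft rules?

No

With available-oxygen content 8 % by mass (> 4.5 % by mass), the oxygen-release tablets fall in Group R7.
Bleaching compound: available-oxygen content 4.9 % by mass > 4.5 % by mass → Group R7 (Oxidizer).
With pH 13.2 (≥ 12.5), the oven-cleaner concentrate falls in Group R5.
Total Group R7: (two 14.38 kg packs = 28.76 kg) + 40 kg = 68.76 kg.
68.76 kg exceeds the cargo aircraft limit of 50 kg for Group R7.
Group R5 quantity: three 667 mL containers = 2.001 L.
2.001 L is within the cargo aircraft limit of 2.5 L for Group R5.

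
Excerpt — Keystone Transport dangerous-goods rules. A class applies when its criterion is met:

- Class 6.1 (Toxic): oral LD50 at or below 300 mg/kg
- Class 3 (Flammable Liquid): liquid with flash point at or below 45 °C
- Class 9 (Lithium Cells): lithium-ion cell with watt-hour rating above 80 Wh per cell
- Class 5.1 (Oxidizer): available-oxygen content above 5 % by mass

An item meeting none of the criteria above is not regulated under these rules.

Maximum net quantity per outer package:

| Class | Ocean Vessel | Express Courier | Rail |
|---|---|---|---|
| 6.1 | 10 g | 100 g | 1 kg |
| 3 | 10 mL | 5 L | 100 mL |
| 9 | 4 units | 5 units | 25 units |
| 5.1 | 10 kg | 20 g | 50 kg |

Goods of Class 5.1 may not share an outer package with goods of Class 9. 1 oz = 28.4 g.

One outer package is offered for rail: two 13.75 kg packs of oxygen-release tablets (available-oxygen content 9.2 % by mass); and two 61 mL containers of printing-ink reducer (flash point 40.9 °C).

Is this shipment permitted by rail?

The oxygen-release tablets have available-oxygen content 9.2 % by mass, which is > 5 % by mass, so they are Class 5.1 (Oxidizer).
The printing-ink reducer has flash point 40.9 °C, which is ≤ 45 °C, so it is Class 3 (Flammable Liquid).
Class 3 quantity: two 61 mL containers = 122 mL.
122 mL exceeds the rail limit of 100 mL for Class 3.
Class 5.1 quantity: two 13.75 kg packs = 27.5 kg.
27.5 kg ≤ 50 kg (rail limit, Class 5.1) — within limit.
The segregation rule (Class 5.1 with Class 9) does not apply to Class 3 with Class 5.1.

No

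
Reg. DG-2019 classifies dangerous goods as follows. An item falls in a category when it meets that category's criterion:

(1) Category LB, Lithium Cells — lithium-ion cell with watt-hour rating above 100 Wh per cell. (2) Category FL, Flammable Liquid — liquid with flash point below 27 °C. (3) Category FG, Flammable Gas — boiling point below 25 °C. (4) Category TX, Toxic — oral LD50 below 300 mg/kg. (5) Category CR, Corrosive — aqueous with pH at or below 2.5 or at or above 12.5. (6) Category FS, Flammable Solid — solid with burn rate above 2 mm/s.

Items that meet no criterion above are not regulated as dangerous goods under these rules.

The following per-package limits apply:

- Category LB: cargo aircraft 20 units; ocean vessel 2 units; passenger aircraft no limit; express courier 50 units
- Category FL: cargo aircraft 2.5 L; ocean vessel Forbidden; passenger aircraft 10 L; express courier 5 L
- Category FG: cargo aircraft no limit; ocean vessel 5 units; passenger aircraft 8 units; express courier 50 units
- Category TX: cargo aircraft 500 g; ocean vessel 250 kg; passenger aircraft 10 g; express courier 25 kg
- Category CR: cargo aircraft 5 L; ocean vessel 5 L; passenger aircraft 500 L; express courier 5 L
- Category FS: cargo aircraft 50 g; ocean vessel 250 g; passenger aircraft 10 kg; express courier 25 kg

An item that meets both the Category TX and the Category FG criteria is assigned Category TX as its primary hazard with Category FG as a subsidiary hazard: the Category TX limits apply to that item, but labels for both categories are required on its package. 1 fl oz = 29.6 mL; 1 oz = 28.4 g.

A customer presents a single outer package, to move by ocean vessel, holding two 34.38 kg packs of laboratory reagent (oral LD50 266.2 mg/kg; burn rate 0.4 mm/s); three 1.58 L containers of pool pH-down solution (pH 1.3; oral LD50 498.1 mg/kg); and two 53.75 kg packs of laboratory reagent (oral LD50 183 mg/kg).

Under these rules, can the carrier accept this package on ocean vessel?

Yes

Laboratory reagent: oral LD50 266.2 mg/kg < 300 mg/kg → Category TX (Toxic).
pH 1.3 meets the Category CR criterion (Corrosive), so the pool pH-down solution is Category CR.
With oral LD50 183 mg/kg (< 300 mg/kg), the laboratory reagent falls in Category TX.
Total Category TX: (two 34.38 kg packs = 68.76 kg) + (two 53.75 kg packs = 107.5 kg) = 176.26 kg.
176.26 kg ≤ 250 kg (ocean vessel limit, Category TX) — within limit.
Category CR quantity: three 1.58 L containers = 4.74 L.
4.74 L is within the ocean vessel limit of 5 L for Category CR.
Every hazard category is within its ocean vessel limit and no segregation rule is violated.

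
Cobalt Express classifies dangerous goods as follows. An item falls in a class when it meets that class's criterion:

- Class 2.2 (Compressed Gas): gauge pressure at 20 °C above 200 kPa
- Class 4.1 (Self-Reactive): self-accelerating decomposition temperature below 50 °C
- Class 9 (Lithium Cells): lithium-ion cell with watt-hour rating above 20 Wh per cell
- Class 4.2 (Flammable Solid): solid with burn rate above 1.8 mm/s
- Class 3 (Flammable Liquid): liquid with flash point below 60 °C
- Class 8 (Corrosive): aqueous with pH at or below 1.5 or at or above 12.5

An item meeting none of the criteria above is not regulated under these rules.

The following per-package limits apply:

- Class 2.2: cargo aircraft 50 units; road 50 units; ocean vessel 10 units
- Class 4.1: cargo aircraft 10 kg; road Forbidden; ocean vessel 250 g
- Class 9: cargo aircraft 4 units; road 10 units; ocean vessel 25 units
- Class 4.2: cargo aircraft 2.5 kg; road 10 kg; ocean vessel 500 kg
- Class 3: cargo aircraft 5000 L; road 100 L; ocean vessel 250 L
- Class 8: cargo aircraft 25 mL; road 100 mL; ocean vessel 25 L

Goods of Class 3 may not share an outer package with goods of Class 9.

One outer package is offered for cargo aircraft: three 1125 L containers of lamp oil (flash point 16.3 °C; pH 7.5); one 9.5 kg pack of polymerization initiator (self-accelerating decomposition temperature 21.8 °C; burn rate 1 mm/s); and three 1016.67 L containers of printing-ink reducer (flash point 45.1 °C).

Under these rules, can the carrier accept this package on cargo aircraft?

The lamp oil has flash point 16.3 °C, which is < 60 °C, so it is Class 3 (Flammable Liquid).
Polymerization initiator: self-accelerating decomposition temperature 21.8 °C < 50 °C → Class 4.1 (Self-Reactive).
With flash point 45.1 °C (< 60 °C), the printing-ink reducer falls in Class 3.
Class 4.1 quantity: 9.5 kg.
9.5 kg ≤ 10 kg (cargo aircraft limit, Class 4.1) — within limit.
Total Class 3: (three 1125 L containers = 3375 L) + (three 1016.67 L containers = 3050.01 L) = 6425.01 L.
That exceeds the Class 3 cargo aircraft limit of 5000 L.
The segregation rule (Class 3 with Class 9) does not apply to Class 4.1 with Class 3.

No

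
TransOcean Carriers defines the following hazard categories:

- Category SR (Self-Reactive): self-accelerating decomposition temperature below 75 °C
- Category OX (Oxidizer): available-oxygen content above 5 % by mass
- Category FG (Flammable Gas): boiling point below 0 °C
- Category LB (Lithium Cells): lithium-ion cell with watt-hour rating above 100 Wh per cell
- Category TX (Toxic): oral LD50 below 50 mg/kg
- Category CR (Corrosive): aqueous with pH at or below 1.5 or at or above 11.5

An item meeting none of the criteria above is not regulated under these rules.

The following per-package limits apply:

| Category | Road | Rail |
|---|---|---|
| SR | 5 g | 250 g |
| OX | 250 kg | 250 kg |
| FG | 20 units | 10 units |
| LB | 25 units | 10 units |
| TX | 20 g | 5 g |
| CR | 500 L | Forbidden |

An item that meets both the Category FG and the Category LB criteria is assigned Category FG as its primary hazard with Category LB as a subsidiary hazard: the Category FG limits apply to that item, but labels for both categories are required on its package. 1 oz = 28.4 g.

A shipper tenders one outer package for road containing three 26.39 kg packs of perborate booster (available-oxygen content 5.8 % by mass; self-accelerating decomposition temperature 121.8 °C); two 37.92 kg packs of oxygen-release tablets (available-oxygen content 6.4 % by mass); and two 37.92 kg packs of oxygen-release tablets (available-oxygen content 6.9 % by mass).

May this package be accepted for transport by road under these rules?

Yes

Available-oxygen content 5.8 % by mass meets the Category OX criterion (Oxidizer), so the perborate booster is Category OX.
With available-oxygen content 6.4 % by mass (> 5 % by mass), the oxygen-release tablets fall in Category OX.
Oxygen-release tablets: available-oxygen content 6.9 % by mass > 5 % by mass → Category OX (Oxidizer).
Total Category OX: (three 26.39 kg packs = 79.17 kg) + (two 37.92 kg packs = 75.84 kg) + (two 37.92 kg packs = 75.84 kg) = 230.85 kg.
230.85 kg is within the road limit of 250 kg for Category OX.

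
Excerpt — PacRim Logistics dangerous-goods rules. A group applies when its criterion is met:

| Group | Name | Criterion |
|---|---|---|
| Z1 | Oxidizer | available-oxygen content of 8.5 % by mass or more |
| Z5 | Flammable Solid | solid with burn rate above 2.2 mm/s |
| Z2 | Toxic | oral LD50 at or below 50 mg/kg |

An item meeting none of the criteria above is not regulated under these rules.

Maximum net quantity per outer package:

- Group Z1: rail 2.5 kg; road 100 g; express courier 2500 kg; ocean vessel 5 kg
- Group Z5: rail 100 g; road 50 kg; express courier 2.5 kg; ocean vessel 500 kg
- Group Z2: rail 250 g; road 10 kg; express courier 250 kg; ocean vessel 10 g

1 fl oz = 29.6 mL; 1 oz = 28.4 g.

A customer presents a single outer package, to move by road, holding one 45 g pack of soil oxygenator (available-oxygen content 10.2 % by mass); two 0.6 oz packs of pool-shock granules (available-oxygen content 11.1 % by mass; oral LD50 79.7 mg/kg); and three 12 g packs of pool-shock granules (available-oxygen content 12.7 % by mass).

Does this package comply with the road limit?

No

The soil oxygenator has available-oxygen content 10.2 % by mass, which is ≥ 8.5 % by mass, so it is Group Z1 (Oxidizer).
With available-oxygen content 11.1 % by mass (≥ 8.5 % by mass), the pool-shock granules fall in Group Z1.
With available-oxygen content 12.7 % by mass (≥ 8.5 % by mass), the pool-shock granules fall in Group Z1.
Group Z1 net quantity: 45 g + (two 0.6 oz packs = 34.08 g) + (three 12 g packs = 36 g) = 115.08 g.
115.08 g exceeds the road limit of 100 g for Group Z1.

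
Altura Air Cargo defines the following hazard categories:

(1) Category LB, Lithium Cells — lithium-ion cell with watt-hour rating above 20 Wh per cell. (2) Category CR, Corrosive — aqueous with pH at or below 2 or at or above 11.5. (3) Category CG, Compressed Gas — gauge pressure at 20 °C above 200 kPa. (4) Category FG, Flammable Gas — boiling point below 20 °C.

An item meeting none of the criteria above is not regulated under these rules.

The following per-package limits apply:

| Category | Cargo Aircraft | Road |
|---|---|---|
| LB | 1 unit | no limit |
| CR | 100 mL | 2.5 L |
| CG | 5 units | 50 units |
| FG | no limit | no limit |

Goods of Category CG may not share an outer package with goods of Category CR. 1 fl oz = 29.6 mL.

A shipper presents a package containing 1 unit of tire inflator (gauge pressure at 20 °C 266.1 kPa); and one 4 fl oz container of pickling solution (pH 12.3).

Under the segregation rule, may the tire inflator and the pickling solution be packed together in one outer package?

No

Tire inflator: gauge pressure at 20 °C 266.1 kPa > 200 kPa → Category CG (Compressed Gas).
The pickling solution has pH 12.3, which is ≥ 11.5, so it is Category CR (Corrosive).
Category CG and Category CR may not share an outer package.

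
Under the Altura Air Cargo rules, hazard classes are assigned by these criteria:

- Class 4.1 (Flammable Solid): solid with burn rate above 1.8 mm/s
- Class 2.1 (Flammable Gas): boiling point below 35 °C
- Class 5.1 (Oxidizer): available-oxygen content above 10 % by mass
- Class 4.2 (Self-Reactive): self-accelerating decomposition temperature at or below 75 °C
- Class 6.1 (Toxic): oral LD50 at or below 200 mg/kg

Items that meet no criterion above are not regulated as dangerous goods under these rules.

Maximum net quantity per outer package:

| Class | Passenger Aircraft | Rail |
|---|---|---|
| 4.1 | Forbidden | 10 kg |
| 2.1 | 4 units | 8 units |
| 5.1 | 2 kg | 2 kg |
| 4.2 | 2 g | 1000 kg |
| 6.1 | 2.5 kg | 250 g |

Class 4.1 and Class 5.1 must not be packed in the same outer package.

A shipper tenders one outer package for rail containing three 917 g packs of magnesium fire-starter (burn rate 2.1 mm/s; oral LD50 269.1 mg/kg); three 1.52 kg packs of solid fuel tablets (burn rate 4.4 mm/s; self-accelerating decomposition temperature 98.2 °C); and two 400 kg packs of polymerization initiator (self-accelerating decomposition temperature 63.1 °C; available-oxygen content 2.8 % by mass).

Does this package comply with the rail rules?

Yes

Magnesium fire-starter: burn rate 2.1 mm/s > 1.8 mm/s → Class 4.1 (Flammable Solid).
The solid fuel tablets have burn rate 4.4 mm/s, which is > 1.8 mm/s, so they are Class 4.1 (Flammable Solid).
With self-accelerating decomposition temperature 63.1 °C (≤ 75 °C), the polymerization initiator falls in Class 4.2.
Class 4.1 net quantity: (three 917 g packs = 2.751 kg) + (three 1.52 kg packs = 4.56 kg) = 7.311 kg.
7.311 kg is within the rail limit of 10 kg for Class 4.1.
Class 4.2 quantity: two 400 kg packs = 800 kg.
800 kg is within the rail limit of 1000 kg for Class 4.2.
The segregation rule (Class 4.1 with Class 5.1) does not apply to Class 4.1 with Class 4.2.
Every hazard class is within its rail limit and no segregation rule is violated.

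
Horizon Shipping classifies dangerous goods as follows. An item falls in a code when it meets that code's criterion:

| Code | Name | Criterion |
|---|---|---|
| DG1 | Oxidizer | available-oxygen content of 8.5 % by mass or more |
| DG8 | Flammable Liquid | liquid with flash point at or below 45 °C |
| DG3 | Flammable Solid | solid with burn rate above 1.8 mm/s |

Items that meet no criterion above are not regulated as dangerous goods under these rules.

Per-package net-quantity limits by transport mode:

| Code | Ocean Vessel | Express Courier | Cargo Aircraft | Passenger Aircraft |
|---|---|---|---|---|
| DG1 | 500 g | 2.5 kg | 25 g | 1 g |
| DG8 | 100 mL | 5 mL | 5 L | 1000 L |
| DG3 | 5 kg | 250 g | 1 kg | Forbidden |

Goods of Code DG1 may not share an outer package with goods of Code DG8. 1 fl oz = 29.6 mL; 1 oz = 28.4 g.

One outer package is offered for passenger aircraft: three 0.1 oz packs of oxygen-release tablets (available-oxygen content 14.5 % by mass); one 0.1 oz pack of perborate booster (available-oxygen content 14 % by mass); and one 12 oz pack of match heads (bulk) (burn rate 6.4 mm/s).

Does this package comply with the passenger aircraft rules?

No

The oxygen-release tablets have available-oxygen content 14.5 % by mass, which is ≥ 8.5 % by mass, so they are Code DG1 (Oxidizer).
With available-oxygen content 14 % by mass (≥ 8.5 % by mass), the perborate booster falls in Code DG1.
Burn rate 6.4 mm/s meets the Code DG3 criterion (Flammable Solid), so the match heads (bulk) are Code DG3.
Total Code DG1: (three 0.1 oz packs = 8.52 g) + (one 0.1 oz pack = 2.84 g) = 11.36 g.
That exceeds the Code DG1 passenger aircraft limit of 1 g.
Code DG3 quantity: one 12 oz pack = 340.8 g.
By passenger aircraft, Code DG3 is Forbidden regardless of quantity.
The segregation rule (Code DG1 with Code DG8) does not apply to Code DG1 with Code DG3.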